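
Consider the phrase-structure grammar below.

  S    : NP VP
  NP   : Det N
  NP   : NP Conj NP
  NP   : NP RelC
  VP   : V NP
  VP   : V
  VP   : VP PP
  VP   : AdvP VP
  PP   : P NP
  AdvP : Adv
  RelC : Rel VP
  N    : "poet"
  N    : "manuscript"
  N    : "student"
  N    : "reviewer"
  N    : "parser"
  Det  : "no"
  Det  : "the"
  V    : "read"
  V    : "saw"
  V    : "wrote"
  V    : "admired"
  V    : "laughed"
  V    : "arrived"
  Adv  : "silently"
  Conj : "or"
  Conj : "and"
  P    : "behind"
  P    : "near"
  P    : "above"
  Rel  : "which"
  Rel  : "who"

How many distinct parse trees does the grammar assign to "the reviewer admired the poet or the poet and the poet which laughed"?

5

Two of the 5 distinct bracketings:
[S [NP [Det the] [N reviewer]] [VP [V admired] [NP [NP [Det the] [N poet]] [Conj or] [NP [NP [Det the] [N poet]] [Conj and] [NP [NP [Det the] [N poet]] [RelC [Rel which] [VP [V laughed]]]]]]]]
[S [NP [Det the] [N reviewer]] [VP [V admired] [NP [NP [Det the] [N poet]] [Conj or] [NP [NP [NP [Det the] [N poet]] [Conj and] [NP [Det the] [N poet]]] [RelC [Rel which] [VP [V laughed]]]]]]]
The trees differ in how a recursive rule is bracketed over the same span.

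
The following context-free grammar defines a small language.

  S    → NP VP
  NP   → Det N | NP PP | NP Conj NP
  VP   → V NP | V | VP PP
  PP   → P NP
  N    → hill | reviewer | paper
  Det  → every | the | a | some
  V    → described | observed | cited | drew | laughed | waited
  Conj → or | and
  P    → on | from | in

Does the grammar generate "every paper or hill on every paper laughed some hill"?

A Conj word can never sit immediately before an N word in any string this grammar generates, so the substring 'or hill' rules out a derivation.

Ungrammatical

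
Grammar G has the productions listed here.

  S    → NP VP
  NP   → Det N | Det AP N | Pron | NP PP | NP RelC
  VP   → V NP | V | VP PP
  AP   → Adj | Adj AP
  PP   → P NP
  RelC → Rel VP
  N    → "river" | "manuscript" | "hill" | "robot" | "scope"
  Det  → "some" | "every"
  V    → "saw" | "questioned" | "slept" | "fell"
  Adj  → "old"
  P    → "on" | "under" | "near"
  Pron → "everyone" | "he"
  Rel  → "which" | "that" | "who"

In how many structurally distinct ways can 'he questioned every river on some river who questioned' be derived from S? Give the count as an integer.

3

Two of the 3 distinct bracketings:
[S [NP [Pron he]] [VP [V questioned] [NP [NP [Det every] [N river]] [PP [P on] [NP [NP [Det some] [N river]] [RelC [Rel who] [VP [V questioned]]]]]]]]
[S [NP [Pron he]] [VP [V questioned] [NP [NP [NP [Det every] [N river]] [PP [P on] [NP [Det some] [N river]]]] [RelC [Rel who] [VP [V questioned]]]]]]
The trees differ in how a recursive rule is bracketed over the same span.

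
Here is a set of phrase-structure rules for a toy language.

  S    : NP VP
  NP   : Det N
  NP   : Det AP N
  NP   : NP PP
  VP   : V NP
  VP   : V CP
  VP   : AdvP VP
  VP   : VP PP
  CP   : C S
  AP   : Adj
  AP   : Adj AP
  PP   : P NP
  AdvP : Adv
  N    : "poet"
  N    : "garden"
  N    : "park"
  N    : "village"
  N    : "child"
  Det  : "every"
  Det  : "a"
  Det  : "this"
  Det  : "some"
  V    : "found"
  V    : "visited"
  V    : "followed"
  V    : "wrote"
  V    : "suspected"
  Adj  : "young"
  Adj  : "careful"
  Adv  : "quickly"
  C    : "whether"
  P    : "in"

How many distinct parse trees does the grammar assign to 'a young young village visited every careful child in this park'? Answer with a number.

The two bracketings:
[S [NP [Det a] [AP [Adj young] [AP [Adj young]]] [N village]] [VP [V visited] [NP [NP [Det every] [AP [Adj careful]] [N child]] [PP [P in] [NP [Det this] [N park]]]]]]
[S [NP [Det a] [AP [Adj young] [AP [Adj young]]] [N village]] [VP [VP [V visited] [NP [Det every] [AP [Adj careful]] [N child]]] [PP [P in] [NP [Det this] [N park]]]]]
The difference turns on whether NP → NP PP is used at the relevant span, versus an alternative expansion of NP.

2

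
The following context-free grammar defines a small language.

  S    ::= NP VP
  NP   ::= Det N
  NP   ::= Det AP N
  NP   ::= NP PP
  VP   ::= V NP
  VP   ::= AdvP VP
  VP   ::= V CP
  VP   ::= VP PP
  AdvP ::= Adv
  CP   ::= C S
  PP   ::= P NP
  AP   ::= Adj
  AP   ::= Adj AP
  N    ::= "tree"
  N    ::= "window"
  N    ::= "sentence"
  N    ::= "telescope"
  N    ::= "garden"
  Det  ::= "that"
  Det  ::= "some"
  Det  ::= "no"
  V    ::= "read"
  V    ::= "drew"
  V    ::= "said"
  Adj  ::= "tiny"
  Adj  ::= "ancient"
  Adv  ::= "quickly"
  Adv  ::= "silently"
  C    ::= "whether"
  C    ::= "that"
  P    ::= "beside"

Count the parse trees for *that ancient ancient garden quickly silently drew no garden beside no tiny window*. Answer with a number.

Two of the 4 distinct bracketings:
[S [NP [Det that] [AP [Adj ancient] [AP [Adj ancient]]] [N garden]] [VP [AdvP [Adv quickly]] [VP [AdvP [Adv silently]] [VP [V drew] [NP [NP [Det no] [N garden]] [PP [P beside] [NP [Det no] [AP [Adj tiny]] [N window]]]]]]]]
[S [NP [Det that] [AP [Adj ancient] [AP [Adj ancient]]] [N garden]] [VP [AdvP [Adv quickly]] [VP [AdvP [Adv silently]] [VP [VP [V drew] [NP [Det no] [N garden]]] [PP [P beside] [NP [Det no] [AP [Adj tiny]] [N window]]]]]]]
The difference turns on whether NP → NP PP is used at the relevant span, versus an alternative expansion of NP.

4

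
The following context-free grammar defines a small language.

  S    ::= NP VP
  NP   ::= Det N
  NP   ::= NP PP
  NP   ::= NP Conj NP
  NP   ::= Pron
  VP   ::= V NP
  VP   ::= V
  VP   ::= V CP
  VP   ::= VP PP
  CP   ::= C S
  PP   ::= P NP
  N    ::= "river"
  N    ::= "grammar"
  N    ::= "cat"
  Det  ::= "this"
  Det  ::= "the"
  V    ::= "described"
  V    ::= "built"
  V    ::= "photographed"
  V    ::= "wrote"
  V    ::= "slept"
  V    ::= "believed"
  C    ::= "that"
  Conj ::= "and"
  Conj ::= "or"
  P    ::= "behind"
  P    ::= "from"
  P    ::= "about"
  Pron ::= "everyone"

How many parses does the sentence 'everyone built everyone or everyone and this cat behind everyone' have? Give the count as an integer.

Two of the 7 distinct bracketings:
[S [NP [Pron everyone]] [VP [V built] [NP [NP [NP [Pron everyone]] [Conj or] [NP [NP [Pron everyone]] [Conj and] [NP [Det this] [N cat]]]] [PP [P behind] [NP [Pron everyone]]]]]]
[S [NP [Pron everyone]] [VP [V built] [NP [NP [NP [NP [Pron everyone]] [Conj or] [NP [Pron everyone]]] [Conj and] [NP [Det this] [N cat]]] [PP [P behind] [NP [Pron everyone]]]]]]
The trees differ in how a recursive rule is bracketed over the same span.

7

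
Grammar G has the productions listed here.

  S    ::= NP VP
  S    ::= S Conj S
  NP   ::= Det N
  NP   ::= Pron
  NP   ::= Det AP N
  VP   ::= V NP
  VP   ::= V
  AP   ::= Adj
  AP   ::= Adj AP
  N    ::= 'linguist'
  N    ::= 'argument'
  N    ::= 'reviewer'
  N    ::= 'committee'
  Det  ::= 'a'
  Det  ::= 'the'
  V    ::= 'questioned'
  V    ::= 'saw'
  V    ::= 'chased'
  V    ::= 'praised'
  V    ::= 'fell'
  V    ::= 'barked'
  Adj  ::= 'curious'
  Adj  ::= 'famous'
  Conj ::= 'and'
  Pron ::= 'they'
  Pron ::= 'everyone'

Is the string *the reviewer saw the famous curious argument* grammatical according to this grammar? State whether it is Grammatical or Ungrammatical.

Grammatical

[S [NP [Det the] [N reviewer]] [VP [V saw] [NP [Det the] [AP [Adj famous] [AP [Adj curious]]] [N argument]]]]
Each bracket corresponds to one application of a listed rule, so the string is derivable from S.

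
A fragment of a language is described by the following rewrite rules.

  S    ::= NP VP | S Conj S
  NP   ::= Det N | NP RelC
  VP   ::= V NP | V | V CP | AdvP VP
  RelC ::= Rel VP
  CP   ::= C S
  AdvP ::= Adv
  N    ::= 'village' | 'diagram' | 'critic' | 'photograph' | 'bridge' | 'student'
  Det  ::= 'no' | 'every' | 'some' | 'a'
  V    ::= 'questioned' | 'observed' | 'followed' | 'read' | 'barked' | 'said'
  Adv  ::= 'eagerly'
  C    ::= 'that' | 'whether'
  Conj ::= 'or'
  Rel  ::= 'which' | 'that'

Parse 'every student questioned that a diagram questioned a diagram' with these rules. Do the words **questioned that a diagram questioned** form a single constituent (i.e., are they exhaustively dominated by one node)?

No

[S [NP [Det every] [N student]] [VP [V questioned] [CP [C that] [S [NP [Det a] [N diagram]] [VP [V questioned] [NP [Det a] [N diagram]]]]]]]
The smallest constituent containing 'questioned that a diagram questioned' is the VP spanning 'questioned that a diagram questioned a diagram'; no single node in the tree dominates exactly the given words.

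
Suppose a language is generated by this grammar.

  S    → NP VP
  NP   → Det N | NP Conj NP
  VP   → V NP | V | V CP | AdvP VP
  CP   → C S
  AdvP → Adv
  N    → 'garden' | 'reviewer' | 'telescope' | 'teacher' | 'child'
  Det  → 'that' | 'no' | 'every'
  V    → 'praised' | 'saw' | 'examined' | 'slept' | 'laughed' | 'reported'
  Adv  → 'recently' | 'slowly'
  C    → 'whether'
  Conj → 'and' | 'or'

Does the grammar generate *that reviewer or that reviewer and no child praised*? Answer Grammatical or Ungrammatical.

[S [NP [NP [Det that] [N reviewer]] [Conj or] [NP [NP [Det that] [N reviewer]] [Conj and] [NP [Det no] [N child]]]] [VP [V praised]]]
The bracketing above is licensed at every node by one of the given productions, with S at the root.

Grammatical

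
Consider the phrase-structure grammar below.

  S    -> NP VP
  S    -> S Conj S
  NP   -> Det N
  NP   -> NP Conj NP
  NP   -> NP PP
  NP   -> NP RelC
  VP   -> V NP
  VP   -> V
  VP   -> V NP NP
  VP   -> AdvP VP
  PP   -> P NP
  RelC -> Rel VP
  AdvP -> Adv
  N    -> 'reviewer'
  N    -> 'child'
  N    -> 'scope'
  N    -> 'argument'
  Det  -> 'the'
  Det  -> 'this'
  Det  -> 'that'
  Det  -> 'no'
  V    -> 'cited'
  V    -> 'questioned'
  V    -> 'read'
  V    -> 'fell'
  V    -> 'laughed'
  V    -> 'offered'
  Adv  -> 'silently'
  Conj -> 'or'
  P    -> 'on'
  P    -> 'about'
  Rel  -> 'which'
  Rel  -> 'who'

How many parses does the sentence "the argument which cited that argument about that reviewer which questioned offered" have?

Two of the 5 distinct bracketings:
[S [NP [NP [NP [Det the] [N argument]] [RelC [Rel which] [VP [V cited] [NP [Det that] [N argument]]]]] [PP [P about] [NP [NP [Det that] [N reviewer]] [RelC [Rel which] [VP [V questioned]]]]]] [VP [V offered]]]
[S [NP [NP [Det the] [N argument]] [RelC [Rel which] [VP [V cited] [NP [NP [Det that] [N argument]] [PP [P about] [NP [NP [Det that] [N reviewer]] [RelC [Rel which] [VP [V questioned]]]]]]]]] [VP [V offered]]]
The trees differ in how a recursive rule is bracketed over the same span.

5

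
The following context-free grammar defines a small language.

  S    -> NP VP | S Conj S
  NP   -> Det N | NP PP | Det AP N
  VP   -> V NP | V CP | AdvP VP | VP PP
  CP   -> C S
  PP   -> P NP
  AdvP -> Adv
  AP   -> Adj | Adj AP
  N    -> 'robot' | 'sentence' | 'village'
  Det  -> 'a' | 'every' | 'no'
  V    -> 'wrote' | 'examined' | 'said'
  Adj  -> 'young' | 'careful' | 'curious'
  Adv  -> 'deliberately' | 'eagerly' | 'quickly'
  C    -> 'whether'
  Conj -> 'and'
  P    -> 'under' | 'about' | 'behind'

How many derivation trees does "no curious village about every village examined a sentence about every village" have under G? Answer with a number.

The two bracketings:
[S [NP [NP [Det no] [AP [Adj curious]] [N village]] [PP [P about] [NP [Det every] [N village]]]] [VP [V examined] [NP [NP [Det a] [N sentence]] [PP [P about] [NP [Det every] [N village]]]]]]
[S [NP [NP [Det no] [AP [Adj curious]] [N village]] [PP [P about] [NP [Det every] [N village]]]] [VP [VP [V examined] [NP [Det a] [N sentence]]] [PP [P about] [NP [Det every] [N village]]]]]
The difference turns on whether VP → VP PP is used at the relevant span, versus an alternative expansion of VP.

2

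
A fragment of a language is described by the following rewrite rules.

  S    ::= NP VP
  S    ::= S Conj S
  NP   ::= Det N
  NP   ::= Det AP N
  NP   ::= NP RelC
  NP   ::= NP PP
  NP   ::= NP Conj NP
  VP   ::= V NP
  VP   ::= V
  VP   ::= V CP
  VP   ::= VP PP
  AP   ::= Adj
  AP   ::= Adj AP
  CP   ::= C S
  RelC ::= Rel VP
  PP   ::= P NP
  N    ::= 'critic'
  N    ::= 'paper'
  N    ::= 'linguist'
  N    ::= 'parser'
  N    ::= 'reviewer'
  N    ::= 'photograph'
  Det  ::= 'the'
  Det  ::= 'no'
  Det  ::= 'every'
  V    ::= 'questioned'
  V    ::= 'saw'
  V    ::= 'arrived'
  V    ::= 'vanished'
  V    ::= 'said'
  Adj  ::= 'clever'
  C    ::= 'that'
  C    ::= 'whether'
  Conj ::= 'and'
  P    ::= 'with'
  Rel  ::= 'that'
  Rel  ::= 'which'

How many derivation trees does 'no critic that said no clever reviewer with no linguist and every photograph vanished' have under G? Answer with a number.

7

Two of the 7 distinct bracketings:
[S [NP [NP [Det no] [N critic]] [RelC [Rel that] [VP [V said] [NP [NP [Det no] [AP [Adj clever]] [N reviewer]] [PP [P with] [NP [NP [Det no] [N linguist]] [Conj and] [NP [Det every] [N photograph]]]]]]]] [VP [V vanished]]]
[S [NP [NP [Det no] [N critic]] [RelC [Rel that] [VP [V said] [NP [NP [NP [Det no] [AP [Adj clever]] [N reviewer]] [PP [P with] [NP [Det no] [N linguist]]]] [Conj and] [NP [Det every] [N photograph]]]]]] [VP [V vanished]]]
The trees differ in how a recursive rule is bracketed over the same span.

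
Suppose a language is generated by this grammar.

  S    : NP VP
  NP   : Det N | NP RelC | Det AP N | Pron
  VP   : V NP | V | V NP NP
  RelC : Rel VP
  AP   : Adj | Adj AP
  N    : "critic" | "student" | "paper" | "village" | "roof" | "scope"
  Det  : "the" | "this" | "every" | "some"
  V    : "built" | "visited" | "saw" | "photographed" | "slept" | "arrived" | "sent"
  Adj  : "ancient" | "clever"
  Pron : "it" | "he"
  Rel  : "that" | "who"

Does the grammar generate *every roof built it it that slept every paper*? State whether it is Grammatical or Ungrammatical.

[S [NP [Det every] [N roof]] [VP [V built] [NP [Pron it]] [NP [NP [Pron it]] [RelC [Rel that] [VP [V slept] [NP [Det every] [N paper]]]]]]]
The bracketing above is licensed at every node by one of the given productions, with S at the root.

Grammatical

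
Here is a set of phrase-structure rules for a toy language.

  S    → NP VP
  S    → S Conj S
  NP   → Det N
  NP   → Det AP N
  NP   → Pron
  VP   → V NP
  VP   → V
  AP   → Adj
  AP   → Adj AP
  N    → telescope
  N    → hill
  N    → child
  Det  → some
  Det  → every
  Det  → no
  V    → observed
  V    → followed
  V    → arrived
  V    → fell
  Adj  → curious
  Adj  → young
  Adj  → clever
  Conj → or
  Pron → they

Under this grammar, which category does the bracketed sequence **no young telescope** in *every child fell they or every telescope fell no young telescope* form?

NP

[S [S [NP [Det every] [N child]] [VP [V fell] [NP [Pron they]]]] [Conj or] [S [NP [Det every] [N telescope]] [VP [V fell] [NP [Det no] [AP [Adj young]] [N telescope]]]]]
The span 'no young telescope' is the NP node built by NP → Det AP N.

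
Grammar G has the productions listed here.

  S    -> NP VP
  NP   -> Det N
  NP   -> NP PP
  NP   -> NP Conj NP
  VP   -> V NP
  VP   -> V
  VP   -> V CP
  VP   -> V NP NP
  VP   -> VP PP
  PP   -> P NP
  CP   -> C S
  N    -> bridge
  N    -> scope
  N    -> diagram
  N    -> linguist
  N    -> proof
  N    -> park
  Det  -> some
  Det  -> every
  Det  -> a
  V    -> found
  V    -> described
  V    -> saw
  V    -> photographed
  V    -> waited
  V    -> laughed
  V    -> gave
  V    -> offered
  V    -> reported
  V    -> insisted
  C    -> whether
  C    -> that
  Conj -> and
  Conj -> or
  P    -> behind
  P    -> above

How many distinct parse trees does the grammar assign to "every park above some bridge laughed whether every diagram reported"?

[S [NP [NP [Det every] [N park]] [PP [P above] [NP [Det some] [N bridge]]]] [VP [V laughed] [CP [C whether] [S [NP [Det every] [N diagram]] [VP [V reported]]]]]]
No rule offers an alternative attachment or grouping for any span, so this is the only derivation.

1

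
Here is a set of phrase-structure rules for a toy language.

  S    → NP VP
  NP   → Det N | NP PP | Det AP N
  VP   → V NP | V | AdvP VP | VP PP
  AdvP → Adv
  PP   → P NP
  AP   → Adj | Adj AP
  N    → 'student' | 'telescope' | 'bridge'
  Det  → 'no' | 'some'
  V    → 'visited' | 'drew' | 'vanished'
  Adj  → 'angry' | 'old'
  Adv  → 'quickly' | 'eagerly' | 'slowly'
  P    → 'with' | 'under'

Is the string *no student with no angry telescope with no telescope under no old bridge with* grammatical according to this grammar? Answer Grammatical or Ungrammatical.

For S → NP VP, every NP-prefix leaves a non-VP remainder: after 'no student' the remainder is not a VP; after 'no student with no angry telescope' the remainder is not a VP; after 'no student with no angry telescope with no telescope' the remainder is not a VP (and 1 more).

Ungrammatical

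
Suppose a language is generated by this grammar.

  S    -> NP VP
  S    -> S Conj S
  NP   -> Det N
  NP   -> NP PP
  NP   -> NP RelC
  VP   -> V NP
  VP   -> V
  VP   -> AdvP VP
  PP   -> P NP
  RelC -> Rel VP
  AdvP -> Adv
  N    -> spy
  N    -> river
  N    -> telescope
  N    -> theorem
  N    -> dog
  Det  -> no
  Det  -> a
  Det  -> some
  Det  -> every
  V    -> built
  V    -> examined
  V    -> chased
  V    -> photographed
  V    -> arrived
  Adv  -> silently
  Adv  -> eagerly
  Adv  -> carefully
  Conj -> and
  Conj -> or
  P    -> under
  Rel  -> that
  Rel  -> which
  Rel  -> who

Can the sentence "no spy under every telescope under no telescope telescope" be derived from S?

An N word can never sit immediately before an N word in any string this grammar generates, so the substring 'telescope telescope' rules out a derivation.

Ungrammatical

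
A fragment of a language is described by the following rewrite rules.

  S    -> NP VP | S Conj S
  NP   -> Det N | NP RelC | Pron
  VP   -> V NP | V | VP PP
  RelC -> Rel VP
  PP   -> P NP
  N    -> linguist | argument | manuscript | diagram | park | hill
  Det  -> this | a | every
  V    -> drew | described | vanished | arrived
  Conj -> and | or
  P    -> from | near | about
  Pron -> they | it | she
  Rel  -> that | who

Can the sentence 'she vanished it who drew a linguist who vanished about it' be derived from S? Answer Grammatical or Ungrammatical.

Grammatical

S
  NP
    Pron: she
  VP
    V: vanished
    NP
      NP
        Pron: it
      RelC
        Rel: who
        VP
          V: drew
          NP
            NP
              Det: a
              N: linguist
            RelC
              Rel: who
              VP
                VP
                  V: vanished
                PP
                  P: about
                  NP
                    Pron: it
The bracketing above is licensed at every node by one of the given productions, with S at the root.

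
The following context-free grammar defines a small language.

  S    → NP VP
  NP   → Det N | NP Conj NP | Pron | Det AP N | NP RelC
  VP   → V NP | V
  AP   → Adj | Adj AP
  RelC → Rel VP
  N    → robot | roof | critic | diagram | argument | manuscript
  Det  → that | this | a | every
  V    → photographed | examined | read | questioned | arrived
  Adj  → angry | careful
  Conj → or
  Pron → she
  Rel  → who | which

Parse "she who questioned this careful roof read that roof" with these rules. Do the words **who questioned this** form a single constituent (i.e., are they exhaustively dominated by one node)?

No

[S [NP [NP [Pron she]] [RelC [Rel who] [VP [V questioned] [NP [Det this] [AP [Adj careful]] [N roof]]]]] [VP [V read] [NP [Det that] [N roof]]]]
The smallest constituent containing 'who questioned this' is the RelC spanning 'who questioned this careful roof'; no single node in the tree dominates exactly the given words.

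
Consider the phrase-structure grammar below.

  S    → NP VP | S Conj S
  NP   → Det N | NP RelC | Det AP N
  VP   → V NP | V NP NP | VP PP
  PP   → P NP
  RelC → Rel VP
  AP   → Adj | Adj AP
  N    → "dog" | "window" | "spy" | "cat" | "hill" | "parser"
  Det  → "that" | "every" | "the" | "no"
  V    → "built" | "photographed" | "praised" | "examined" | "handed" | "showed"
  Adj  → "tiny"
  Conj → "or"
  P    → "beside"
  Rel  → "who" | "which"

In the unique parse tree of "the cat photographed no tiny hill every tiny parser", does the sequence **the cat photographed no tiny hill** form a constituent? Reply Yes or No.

[S [NP [Det the] [N cat]] [VP [V photographed] [NP [Det no] [AP [Adj tiny]] [N hill]] [NP [Det every] [AP [Adj tiny]] [N parser]]]]
The smallest constituent containing 'the cat photographed no tiny hill' is the S spanning 'the cat photographed no tiny hill every tiny parser'; no single node in the tree dominates exactly the given words.

No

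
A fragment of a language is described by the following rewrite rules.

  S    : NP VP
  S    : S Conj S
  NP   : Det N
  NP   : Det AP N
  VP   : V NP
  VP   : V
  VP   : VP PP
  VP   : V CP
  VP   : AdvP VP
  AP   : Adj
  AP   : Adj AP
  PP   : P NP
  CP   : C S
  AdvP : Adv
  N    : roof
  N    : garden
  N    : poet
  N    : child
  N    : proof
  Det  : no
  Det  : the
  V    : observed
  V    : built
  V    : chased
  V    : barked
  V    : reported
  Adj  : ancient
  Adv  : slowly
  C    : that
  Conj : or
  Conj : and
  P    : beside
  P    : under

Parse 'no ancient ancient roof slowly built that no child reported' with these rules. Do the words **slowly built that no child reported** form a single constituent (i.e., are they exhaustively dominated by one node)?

Yes

[S [NP [Det no] [AP [Adj ancient] [AP [Adj ancient]]] [N roof]] [VP [AdvP [Adv slowly]] [VP [V built] [CP [C that] [S [NP [Det no] [N child]] [VP [V reported]]]]]]]
The words 'slowly built that no child reported' are exhaustively dominated by a single VP node (built by VP → AdvP VP), so they form a constituent.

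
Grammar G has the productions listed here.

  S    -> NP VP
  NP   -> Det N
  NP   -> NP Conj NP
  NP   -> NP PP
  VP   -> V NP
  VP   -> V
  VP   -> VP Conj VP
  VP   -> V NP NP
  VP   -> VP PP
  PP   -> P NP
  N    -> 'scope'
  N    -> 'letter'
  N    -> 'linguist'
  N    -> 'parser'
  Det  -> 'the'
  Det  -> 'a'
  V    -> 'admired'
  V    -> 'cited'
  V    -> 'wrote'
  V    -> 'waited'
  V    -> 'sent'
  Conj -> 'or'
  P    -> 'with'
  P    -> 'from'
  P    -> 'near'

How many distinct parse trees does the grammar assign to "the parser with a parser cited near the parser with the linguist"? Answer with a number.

2

The two bracketings:
[S [NP [NP [Det the] [N parser]] [PP [P with] [NP [Det a] [N parser]]]] [VP [VP [V cited]] [PP [P near] [NP [NP [Det the] [N parser]] [PP [P with] [NP [Det the] [N linguist]]]]]]]
[S [NP [NP [Det the] [N parser]] [PP [P with] [NP [Det a] [N parser]]]] [VP [VP [VP [V cited]] [PP [P near] [NP [Det the] [N parser]]]] [PP [P with] [NP [Det the] [N linguist]]]]]
The trees differ in how a recursive rule is bracketed over the same span.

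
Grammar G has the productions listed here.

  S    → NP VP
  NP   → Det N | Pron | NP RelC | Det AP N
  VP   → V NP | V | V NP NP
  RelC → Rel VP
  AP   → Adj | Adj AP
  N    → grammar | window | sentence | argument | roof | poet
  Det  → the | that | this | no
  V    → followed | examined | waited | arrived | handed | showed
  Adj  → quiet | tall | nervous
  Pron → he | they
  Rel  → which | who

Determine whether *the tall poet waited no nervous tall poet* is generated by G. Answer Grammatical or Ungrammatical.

Grammatical

S
  NP
    Det: the
    AP
      Adj: tall
    N: poet
  VP
    V: waited
    NP
      Det: no
      AP
        Adj: nervous
        AP
          Adj: tall
      N: poet
The bracketing above is licensed at every node by one of the given productions, with S at the root.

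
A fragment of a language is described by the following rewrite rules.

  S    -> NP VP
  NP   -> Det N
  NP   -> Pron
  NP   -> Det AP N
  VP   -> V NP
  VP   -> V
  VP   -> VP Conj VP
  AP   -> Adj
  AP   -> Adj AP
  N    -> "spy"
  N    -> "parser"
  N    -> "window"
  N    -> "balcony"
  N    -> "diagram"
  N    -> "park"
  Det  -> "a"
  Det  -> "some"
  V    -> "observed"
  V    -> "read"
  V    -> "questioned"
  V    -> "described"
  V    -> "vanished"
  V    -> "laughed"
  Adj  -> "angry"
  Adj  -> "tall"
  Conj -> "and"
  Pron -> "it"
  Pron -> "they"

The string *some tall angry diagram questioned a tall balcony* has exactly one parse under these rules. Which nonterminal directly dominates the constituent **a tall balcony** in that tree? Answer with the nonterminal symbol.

VP

[S [NP [Det some] [AP [Adj tall] [AP [Adj angry]]] [N diagram]] [VP [V questioned] [NP [Det a] [AP [Adj tall]] [N balcony]]]]
The span 'a tall balcony' is the NP node built by NP → Det AP N.
Its mother is the VP built by VP → V NP.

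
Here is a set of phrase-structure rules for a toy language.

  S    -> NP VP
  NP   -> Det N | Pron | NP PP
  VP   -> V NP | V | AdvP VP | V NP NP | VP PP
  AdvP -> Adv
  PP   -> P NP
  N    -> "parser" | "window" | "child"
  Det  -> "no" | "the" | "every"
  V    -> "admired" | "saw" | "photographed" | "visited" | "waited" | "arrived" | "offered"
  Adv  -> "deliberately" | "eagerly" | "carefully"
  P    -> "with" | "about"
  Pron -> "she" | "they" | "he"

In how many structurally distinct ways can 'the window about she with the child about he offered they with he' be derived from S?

Two of the 10 distinct bracketings:
[S [NP [NP [Det the] [N window]] [PP [P about] [NP [NP [Pron she]] [PP [P with] [NP [NP [Det the] [N child]] [PP [P about] [NP [Pron he]]]]]]]] [VP [V offered] [NP [NP [Pron they]] [PP [P with] [NP [Pron he]]]]]]
[S [NP [NP [Det the] [N window]] [PP [P about] [NP [NP [Pron she]] [PP [P with] [NP [NP [Det the] [N child]] [PP [P about] [NP [Pron he]]]]]]]] [VP [VP [V offered] [NP [Pron they]]] [PP [P with] [NP [Pron he]]]]]
The difference turns on whether VP → VP PP is used at the relevant span, versus an alternative expansion of VP.

10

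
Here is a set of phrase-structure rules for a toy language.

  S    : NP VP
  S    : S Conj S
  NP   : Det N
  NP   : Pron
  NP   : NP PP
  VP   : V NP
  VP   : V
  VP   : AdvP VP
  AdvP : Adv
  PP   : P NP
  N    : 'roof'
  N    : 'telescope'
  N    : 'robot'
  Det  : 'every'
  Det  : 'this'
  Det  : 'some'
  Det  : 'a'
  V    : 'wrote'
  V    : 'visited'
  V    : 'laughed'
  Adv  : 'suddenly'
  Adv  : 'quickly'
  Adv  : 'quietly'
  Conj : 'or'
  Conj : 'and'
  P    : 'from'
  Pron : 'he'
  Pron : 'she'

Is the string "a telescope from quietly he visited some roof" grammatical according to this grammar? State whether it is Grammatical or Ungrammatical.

A P word can never sit immediately before an Adv word in any string this grammar generates, so the substring 'from quietly' rules out a derivation.

Ungrammatical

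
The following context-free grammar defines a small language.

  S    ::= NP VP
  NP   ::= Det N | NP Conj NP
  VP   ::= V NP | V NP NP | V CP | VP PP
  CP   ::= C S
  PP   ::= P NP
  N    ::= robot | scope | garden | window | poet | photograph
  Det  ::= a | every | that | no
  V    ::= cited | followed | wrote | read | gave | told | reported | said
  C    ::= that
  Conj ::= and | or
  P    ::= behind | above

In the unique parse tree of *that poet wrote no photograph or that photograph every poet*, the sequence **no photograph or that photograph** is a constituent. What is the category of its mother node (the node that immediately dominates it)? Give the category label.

VP

[S [NP [Det that] [N poet]] [VP [V wrote] [NP [NP [Det no] [N photograph]] [Conj or] [NP [Det that] [N photograph]]] [NP [Det every] [N poet]]]]
The span 'no photograph or that photograph' is the NP node built by NP → NP Conj NP.
Its mother is the VP built by VP → V NP NP.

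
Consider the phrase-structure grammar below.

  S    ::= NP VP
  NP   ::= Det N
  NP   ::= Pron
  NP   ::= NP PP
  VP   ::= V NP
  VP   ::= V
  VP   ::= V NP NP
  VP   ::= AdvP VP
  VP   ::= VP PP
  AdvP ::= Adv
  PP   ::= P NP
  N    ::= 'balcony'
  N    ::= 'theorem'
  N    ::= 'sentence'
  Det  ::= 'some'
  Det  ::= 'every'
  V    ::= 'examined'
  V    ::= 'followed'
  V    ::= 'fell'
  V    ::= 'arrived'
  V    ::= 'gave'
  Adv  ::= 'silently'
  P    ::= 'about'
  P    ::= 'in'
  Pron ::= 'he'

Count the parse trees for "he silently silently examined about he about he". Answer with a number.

9

Two of the 9 distinct bracketings:
[S [NP [Pron he]] [VP [AdvP [Adv silently]] [VP [AdvP [Adv silently]] [VP [VP [V examined]] [PP [P about] [NP [NP [Pron he]] [PP [P about] [NP [Pron he]]]]]]]]]
[S [NP [Pron he]] [VP [AdvP [Adv silently]] [VP [AdvP [Adv silently]] [VP [VP [VP [V examined]] [PP [P about] [NP [Pron he]]]] [PP [P about] [NP [Pron he]]]]]]]
The difference turns on whether NP → NP PP is used at the relevant span, versus an alternative expansion of NP.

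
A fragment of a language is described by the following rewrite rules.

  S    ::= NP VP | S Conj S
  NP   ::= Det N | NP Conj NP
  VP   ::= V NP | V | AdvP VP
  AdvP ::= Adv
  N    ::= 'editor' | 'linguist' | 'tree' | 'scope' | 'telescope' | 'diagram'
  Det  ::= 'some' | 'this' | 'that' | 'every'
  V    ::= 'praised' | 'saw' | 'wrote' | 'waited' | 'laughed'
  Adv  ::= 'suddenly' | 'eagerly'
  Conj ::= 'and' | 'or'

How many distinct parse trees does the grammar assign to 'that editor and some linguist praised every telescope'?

[S [NP [NP [Det that] [N editor]] [Conj and] [NP [Det some] [N linguist]]] [VP [V praised] [NP [Det every] [N telescope]]]]
No rule offers an alternative attachment or grouping for any span, so this is the only derivation.

1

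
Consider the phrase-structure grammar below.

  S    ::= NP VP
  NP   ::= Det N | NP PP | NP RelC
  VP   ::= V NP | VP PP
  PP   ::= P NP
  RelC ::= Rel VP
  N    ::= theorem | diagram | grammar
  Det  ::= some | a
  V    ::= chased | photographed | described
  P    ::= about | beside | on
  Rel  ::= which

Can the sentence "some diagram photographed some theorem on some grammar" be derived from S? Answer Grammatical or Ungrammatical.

S
  NP
    Det: some
    N: diagram
  VP
    V: photographed
    NP
      NP
        Det: some
        N: theorem
      PP
        P: on
        NP
          Det: some
          N: grammar
Every word is introduced by a lexical rule and the phrasal rules combine the resulting categories into a single S.

Grammatical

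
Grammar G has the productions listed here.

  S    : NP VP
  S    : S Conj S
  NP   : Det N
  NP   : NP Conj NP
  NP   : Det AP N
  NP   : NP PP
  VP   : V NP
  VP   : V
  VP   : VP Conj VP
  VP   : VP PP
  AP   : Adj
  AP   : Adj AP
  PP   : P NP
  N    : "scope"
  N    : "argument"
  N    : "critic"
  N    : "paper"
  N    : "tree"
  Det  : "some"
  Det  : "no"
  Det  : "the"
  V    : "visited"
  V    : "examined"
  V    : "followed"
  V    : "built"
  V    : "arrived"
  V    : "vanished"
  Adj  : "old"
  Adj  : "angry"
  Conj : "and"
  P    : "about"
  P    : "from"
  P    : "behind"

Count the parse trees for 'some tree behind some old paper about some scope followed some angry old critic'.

The two bracketings:
[S [NP [NP [Det some] [N tree]] [PP [P behind] [NP [NP [Det some] [AP [Adj old]] [N paper]] [PP [P about] [NP [Det some] [N scope]]]]]] [VP [V followed] [NP [Det some] [AP [Adj angry] [AP [Adj old]]] [N critic]]]]
[S [NP [NP [NP [Det some] [N tree]] [PP [P behind] [NP [Det some] [AP [Adj old]] [N paper]]]] [PP [P about] [NP [Det some] [N scope]]]] [VP [V followed] [NP [Det some] [AP [Adj angry] [AP [Adj old]]] [N critic]]]]
The trees differ in how a recursive rule is bracketed over the same span.

2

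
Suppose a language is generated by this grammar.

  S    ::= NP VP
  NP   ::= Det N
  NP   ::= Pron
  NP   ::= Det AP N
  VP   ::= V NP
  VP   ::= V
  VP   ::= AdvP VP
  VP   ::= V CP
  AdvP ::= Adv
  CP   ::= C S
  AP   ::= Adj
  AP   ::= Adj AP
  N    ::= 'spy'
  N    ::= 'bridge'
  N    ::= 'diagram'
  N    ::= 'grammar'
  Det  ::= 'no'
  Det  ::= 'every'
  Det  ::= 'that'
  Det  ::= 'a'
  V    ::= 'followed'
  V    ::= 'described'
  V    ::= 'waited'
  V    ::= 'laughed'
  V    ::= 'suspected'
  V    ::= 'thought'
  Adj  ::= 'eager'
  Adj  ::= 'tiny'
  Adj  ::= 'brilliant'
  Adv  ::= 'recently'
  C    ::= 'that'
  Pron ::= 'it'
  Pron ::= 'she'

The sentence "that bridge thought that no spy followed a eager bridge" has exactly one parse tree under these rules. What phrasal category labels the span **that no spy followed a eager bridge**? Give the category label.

S
  NP
    Det: that
    N: bridge
  VP
    V: thought
    CP
      C: that
      S
        NP
          Det: no
          N: spy
        VP
          V: followed
          NP
            Det: a
            AP
              Adj: eager
            N: bridge
The span 'that no spy followed a eager bridge' is the CP node built by CP → C S.

CP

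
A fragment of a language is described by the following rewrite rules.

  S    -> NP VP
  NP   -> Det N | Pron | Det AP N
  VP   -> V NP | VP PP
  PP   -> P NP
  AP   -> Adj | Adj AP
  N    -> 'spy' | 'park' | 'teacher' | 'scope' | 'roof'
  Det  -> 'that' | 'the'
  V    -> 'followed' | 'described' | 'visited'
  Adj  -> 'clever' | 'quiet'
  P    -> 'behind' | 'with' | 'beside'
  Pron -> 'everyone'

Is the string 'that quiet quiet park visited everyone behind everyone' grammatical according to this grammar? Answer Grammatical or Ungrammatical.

Grammatical

S
  NP
    Det: that
    AP
      Adj: quiet
      AP
        Adj: quiet
    N: park
  VP
    VP
      V: visited
      NP
        Pron: everyone
    PP
      P: behind
      NP
        Pron: everyone
Every word is introduced by a lexical rule and the phrasal rules combine the resulting categories into a single S.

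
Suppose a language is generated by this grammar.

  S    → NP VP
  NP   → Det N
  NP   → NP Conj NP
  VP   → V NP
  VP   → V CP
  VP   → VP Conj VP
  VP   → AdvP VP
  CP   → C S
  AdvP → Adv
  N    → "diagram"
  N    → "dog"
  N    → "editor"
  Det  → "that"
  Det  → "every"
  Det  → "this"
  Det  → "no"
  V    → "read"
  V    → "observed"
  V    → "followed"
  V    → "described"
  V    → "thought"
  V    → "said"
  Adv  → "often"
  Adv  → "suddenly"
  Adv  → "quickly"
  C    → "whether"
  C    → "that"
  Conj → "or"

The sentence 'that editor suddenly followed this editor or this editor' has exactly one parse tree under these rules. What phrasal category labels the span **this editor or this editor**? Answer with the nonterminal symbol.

S
  NP
    Det: that
    N: editor
  VP
    AdvP
      Adv: suddenly
    VP
      V: followed
      NP
        NP
          Det: this
          N: editor
        Conj: or
        NP
          Det: this
          N: editor
The span 'this editor or this editor' is the NP node built by NP → NP Conj NP.

NP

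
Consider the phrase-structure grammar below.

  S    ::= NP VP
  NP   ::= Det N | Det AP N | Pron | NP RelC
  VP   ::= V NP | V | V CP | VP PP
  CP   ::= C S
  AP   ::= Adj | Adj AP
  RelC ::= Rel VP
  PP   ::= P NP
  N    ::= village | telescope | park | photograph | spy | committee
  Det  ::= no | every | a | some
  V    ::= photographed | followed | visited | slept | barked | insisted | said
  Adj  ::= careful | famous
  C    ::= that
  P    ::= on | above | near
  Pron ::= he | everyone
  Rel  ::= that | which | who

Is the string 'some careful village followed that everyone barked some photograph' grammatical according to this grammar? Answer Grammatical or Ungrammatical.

Grammatical

[S [NP [Det some] [AP [Adj careful]] [N village]] [VP [V followed] [CP [C that] [S [NP [Pron everyone]] [VP [V barked] [NP [Det some] [N photograph]]]]]]]
Every word is introduced by a lexical rule and the phrasal rules combine the resulting categories into a single S.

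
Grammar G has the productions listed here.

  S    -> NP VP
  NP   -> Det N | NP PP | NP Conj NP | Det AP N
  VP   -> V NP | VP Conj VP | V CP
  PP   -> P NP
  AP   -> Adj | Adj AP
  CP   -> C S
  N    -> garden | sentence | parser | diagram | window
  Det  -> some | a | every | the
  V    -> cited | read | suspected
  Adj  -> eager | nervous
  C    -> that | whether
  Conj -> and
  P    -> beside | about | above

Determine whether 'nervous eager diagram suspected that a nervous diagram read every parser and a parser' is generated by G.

Ungrammatical

For S → NP VP, no prefix of the string parses as an NP.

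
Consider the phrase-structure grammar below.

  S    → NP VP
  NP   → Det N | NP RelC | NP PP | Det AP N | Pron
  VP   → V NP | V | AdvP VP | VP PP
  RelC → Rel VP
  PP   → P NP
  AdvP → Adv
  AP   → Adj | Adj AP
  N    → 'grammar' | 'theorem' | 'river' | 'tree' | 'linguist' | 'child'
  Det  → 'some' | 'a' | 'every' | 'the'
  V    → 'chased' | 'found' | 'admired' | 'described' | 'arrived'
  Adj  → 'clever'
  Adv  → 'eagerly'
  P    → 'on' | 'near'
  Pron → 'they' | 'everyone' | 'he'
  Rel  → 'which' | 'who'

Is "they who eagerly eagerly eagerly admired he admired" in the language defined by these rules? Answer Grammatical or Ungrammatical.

[S [NP [NP [Pron they]] [RelC [Rel who] [VP [AdvP [Adv eagerly]] [VP [AdvP [Adv eagerly]] [VP [AdvP [Adv eagerly]] [VP [V admired] [NP [Pron he]]]]]]]] [VP [V admired]]]
Each bracket corresponds to one application of a listed rule, so the string is derivable from S.

Grammatical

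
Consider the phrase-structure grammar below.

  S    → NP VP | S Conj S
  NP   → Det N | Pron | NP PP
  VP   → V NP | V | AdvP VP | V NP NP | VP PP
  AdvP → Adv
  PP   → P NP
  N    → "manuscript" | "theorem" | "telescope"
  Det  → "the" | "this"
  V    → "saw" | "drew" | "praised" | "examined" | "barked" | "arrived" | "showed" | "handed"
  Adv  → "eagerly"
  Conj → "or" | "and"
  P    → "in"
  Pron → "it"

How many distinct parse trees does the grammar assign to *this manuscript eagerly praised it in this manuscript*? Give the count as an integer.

Two of the 3 distinct bracketings:
[S [NP [Det this] [N manuscript]] [VP [AdvP [Adv eagerly]] [VP [V praised] [NP [NP [Pron it]] [PP [P in] [NP [Det this] [N manuscript]]]]]]]
[S [NP [Det this] [N manuscript]] [VP [AdvP [Adv eagerly]] [VP [VP [V praised] [NP [Pron it]]] [PP [P in] [NP [Det this] [N manuscript]]]]]]
The difference turns on whether NP → NP PP is used at the relevant span, versus an alternative expansion of NP.

3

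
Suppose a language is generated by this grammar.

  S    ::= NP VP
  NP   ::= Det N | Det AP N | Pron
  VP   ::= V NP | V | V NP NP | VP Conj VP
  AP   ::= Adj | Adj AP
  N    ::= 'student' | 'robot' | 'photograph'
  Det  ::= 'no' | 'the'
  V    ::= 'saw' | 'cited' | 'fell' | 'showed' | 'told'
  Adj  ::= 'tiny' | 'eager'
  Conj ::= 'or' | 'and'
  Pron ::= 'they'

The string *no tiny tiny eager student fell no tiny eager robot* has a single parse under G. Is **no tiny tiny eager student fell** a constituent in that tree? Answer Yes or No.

[S [NP [Det no] [AP [Adj tiny] [AP [Adj tiny] [AP [Adj eager]]]] [N student]] [VP [V fell] [NP [Det no] [AP [Adj tiny] [AP [Adj eager]]] [N robot]]]]
The smallest constituent containing 'no tiny tiny eager student fell' is the S spanning 'no tiny tiny eager student fell no tiny eager robot'; no single node in the tree dominates exactly the given words.

No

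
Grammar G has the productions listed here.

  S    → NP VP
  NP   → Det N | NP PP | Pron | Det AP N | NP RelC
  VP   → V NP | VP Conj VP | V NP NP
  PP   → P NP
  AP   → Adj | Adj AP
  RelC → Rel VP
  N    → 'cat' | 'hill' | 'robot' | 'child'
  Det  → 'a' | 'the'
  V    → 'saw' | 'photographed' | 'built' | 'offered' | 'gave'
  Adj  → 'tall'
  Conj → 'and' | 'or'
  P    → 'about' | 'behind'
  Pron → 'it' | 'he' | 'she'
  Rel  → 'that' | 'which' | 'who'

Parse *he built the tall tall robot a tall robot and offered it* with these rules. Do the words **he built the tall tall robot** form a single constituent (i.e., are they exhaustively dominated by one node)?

[S [NP [Pron he]] [VP [VP [V built] [NP [Det the] [AP [Adj tall] [AP [Adj tall]]] [N robot]] [NP [Det a] [AP [Adj tall]] [N robot]]] [Conj and] [VP [V offered] [NP [Pron it]]]]]
The smallest constituent containing 'he built the tall tall robot' is the S spanning 'he built the tall tall robot a tall robot and offered it'; no single node in the tree dominates exactly the given words.

No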